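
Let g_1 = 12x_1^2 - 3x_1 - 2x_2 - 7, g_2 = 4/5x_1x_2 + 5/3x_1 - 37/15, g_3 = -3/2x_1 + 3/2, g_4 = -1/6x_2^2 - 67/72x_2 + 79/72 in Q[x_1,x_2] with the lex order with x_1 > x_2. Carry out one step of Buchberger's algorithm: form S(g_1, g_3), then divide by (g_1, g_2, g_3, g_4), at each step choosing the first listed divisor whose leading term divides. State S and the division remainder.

lcm(LM(g_1), LM(g_3)) = x_1^2.
S = (lcm/LT(g_1))·g_1 − (lcm/LT(g_3))·g_3 = 3/4x_1 - 1/6x_2 - 7/12.
Reduce S modulo (g_1, g_2, g_3, g_4) in that order:
  leading term x_1: subtract (-1/2)·g_3 from 3/4x_1 - 1/6x_2 - 7/12 → -1/6x_2 + 1/6
  leading term x_2: no divisor's leading term divides it; move -1/6x_2 to the remainder.
  leading term 1: no divisor's leading term divides it; move 1/6 to the remainder.
The remainder -1/6x_2 + 1/6 is nonzero, so it would be added as the next basis element.

S(g_1, g_3) = 3/4x_1 - 1/6x_2 - 7/12; remainder on division = -1/6x_2 + 1/6.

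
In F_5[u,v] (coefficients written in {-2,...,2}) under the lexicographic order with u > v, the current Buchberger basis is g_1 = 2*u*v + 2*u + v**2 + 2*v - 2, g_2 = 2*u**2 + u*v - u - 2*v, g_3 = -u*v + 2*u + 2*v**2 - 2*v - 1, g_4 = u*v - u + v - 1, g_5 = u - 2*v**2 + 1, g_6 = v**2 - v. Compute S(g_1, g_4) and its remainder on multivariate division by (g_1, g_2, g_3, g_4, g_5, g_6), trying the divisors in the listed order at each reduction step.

lcm(LM(g_1), LM(g_4)) = u*v.
S = (lcm/LT(g_1))·g_1 − (lcm/LT(g_4))·g_4 = 2*u - 2*v**2.
Reduce S modulo (g_1, g_2, g_3, g_4, g_5, g_6) in that order:
  leading term u: subtract (2)·g_5 from 2*u - 2*v**2 → 2*v**2 - 2
  leading term v**2: subtract (2)·g_6 from 2*v**2 - 2 → 2*v - 2
  leading term v: no divisor's leading term divides it; move 2*v to the remainder.
  leading term 1: no divisor's leading term divides it; move -2 to the remainder.
The remainder 2*v - 2 is nonzero, so it would be added as the next basis element.

S(g_1, g_4) = 2*u - 2*v**2; remainder on division = 2*v - 2.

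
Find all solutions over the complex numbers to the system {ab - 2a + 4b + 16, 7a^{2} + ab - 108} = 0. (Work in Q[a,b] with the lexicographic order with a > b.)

{(4, -1), (-29/7 + sqrt(85)/7, -2*sqrt(85)), (-29/7 - sqrt(85)/7, 2*sqrt(85))}

Compute a lex Gröbner basis by Buchberger's algorithm.
f_1 = ab - 2a + 4b + 16, LT = ab.
f_2 = 7a^{2} + ab - 108, LT = a^{2}.

S(f_1,f_2): lcm = a^{2}b. S = -2a^{2} - \tfrac{1}{7}ab^{2} + 4ab + 16a + \tfrac{108}{7}b.
  leading term a^{2}: subtract (-\tfrac{2}{7})·f_2 from -2a^{2} - \tfrac{1}{7}ab^{2} + 4ab + 16a + \tfrac{108}{7}b → -\tfrac{1}{7}ab^{2} + \tfrac{30}{7}ab + 16a + \tfrac{108}{7}b - \tfrac{216}{7}
  leading term ab^{2}: subtract (-\tfrac{1}{7}b)·f_1 from -\tfrac{1}{7}ab^{2} + \tfrac{30}{7}ab + 16a + \tfrac{108}{7}b - \tfrac{216}{7} → 4ab + 16a + \tfrac{4}{7}b^{2} + \tfrac{124}{7}b - \tfrac{216}{7}
  leading term ab: subtract (4)·f_1 from 4ab + 16a + \tfrac{4}{7}b^{2} + \tfrac{124}{7}b - \tfrac{216}{7} → 24a + \tfrac{4}{7}b^{2} + \tfrac{12}{7}b - \tfrac{664}{7}
  leading term a: no divisor's leading term divides it; move 24a to the remainder.
  leading term b^{2}: no divisor's leading term divides it; move \tfrac{4}{7}b^{2} to the remainder.
  leading term b: no divisor's leading term divides it; move \tfrac{12}{7}b to the remainder.
  leading term 1: no divisor's leading term divides it; move -\tfrac{664}{7} to the remainder.
  remainder 24a + \tfrac{4}{7}b^{2} + \tfrac{12}{7}b - \tfrac{664}{7} ≠ 0; add h_3 = 24a + \tfrac{4}{7}b^{2} + \tfrac{12}{7}b - \tfrac{664}{7} to the basis.

S(f_1,h_3): lcm = ab. S = -2a - \tfrac{1}{42}b^{3} - \tfrac{1}{14}b^{2} + \tfrac{167}{21}b + 16.
  leading term a: subtract (-\tfrac{1}{12})·h_3 from -2a - \tfrac{1}{42}b^{3} - \tfrac{1}{14}b^{2} + \tfrac{167}{21}b + 16 → -\tfrac{1}{42}b^{3} - \tfrac{1}{42}b^{2} + \tfrac{170}{21}b + \tfrac{170}{21}
  leading term b^{3}: no divisor's leading term divides it; move -\tfrac{1}{42}b^{3} to the remainder.
  leading term b^{2}: no divisor's leading term divides it; move -\tfrac{1}{42}b^{2} to the remainder.
  leading term b: no divisor's leading term divides it; move \tfrac{170}{21}b to the remainder.
  leading term 1: no divisor's leading term divides it; move \tfrac{170}{21} to the remainder.
  remainder -\tfrac{1}{42}b^{3} - \tfrac{1}{42}b^{2} + \tfrac{170}{21}b + \tfrac{170}{21} ≠ 0; add h_4 = -\tfrac{1}{42}b^{3} - \tfrac{1}{42}b^{2} + \tfrac{170}{21}b + \tfrac{170}{21} to the basis.

The other S-polynomials (S(f_2,h_3), S(f_1,h_4), S(f_2,h_4), S(h_3,h_4)) all reduce to 0 modulo the current basis, so we have a Gröbner basis.
Inter-reduce: drop elements whose leading term is divisible by another's, tail-reduce, and make monic.
Reduced Gröbner basis: {a + \tfrac{1}{42}b^{2} + \tfrac{1}{14}b - \tfrac{83}{21}, b^{3} + b^{2} - 340b - 340}.

Elimination: the polynomial b^{3} + b^{2} - 340b - 340 lies in the elimination ideal for b, so b ∈ {-1, -2*sqrt(85), 2*sqrt(85)}. For each such b, the remaining basis elements (now univariate) give the rest of the solution.
  b = -1: the earlier basis element becomes a - 4 = 0, giving a = 4 — point (4, -1).
  b = -2*sqrt(85): the earlier basis element becomes a - sqrt(85)/7 + 29/7 = 0, giving a = -29/7 + sqrt(85)/7 — point (-29/7 + sqrt(85)/7, -2*sqrt(85)).
  b = 2*sqrt(85): the earlier basis element becomes a + sqrt(85)/7 + 29/7 = 0, giving a = -29/7 - sqrt(85)/7 — point (-29/7 - sqrt(85)/7, 2*sqrt(85)).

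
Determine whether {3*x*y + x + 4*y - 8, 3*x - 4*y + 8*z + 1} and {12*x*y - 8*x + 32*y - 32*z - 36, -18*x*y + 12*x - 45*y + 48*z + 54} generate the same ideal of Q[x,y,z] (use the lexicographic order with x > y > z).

No, the ideals differ.

Equality of ideals is decidable: compute both reduced Gröbner bases (unique for the ordering) and check whether they agree.
Buchberger on the first generating set:
f_1 = 3*x*y + x + 4*y - 8, LT = x*y.
f_2 = 3*x - 4*y + 8*z + 1, LT = x.

S(f_1,f_2): lcm = x*y. S = 1/3*x + 4/3*y**2 - 8/3*y*z + y - 8/3.
  leading term x: subtract (1/9)·f_2 from 1/3*x + 4/3*y**2 - 8/3*y*z + y - 8/3 → 4/3*y**2 - 8/3*y*z + 13/9*y - 8/9*z - 25/9
  leading term y**2: no divisor's leading term divides it; move 4/3*y**2 to the remainder.
  leading term y*z: no divisor's leading term divides it; move -8/3*y*z to the remainder.
  leading term y: no divisor's leading term divides it; move 13/9*y to the remainder.
  leading term z: no divisor's leading term divides it; move -8/9*z to the remainder.
  leading term 1: no divisor's leading term divides it; move -25/9 to the remainder.
  remainder 4/3*y**2 - 8/3*y*z + 13/9*y - 8/9*z - 25/9 ≠ 0; add g_3 = 4/3*y**2 - 8/3*y*z + 13/9*y - 8/9*z - 25/9 to the basis.

The other S-polynomials (S(f_1,g_3), S(f_2,g_3)) all reduce to 0 modulo the current basis, so we have a Gröbner basis.
Inter-reduce: drop elements whose leading term is divisible by another's, tail-reduce, and make monic.
Reduced Gröbner basis: {x - 4/3*y + 8/3*z + 1/3, y**2 - 2*y*z + 13/12*y - 2/3*z - 25/12}.

Buchberger on the second generating set:
h_1 = 12*x*y - 8*x + 32*y - 32*z - 36, LT = x*y.
h_2 = -18*x*y + 12*x - 45*y + 48*z + 54, LT = x*y.

S(h_1,h_2): lcm = x*y. S = 1/6*y.
  leading term y: no divisor's leading term divides it; move 1/6*y to the remainder.
  remainder 1/6*y ≠ 0; add k_3 = 1/6*y to the basis.

S(h_1,k_3): lcm = x*y. S = -2/3*x + 8/3*y - 8/3*z - 3.
  leading term x: no divisor's leading term divides it; move -2/3*x to the remainder.
  leading term y: subtract (16)·k_3 from 8/3*y - 8/3*z - 3 → -8/3*z - 3
  leading term z: no divisor's leading term divides it; move -8/3*z to the remainder.
  leading term 1: no divisor's leading term divides it; move -3 to the remainder.
  remainder -2/3*x - 8/3*z - 3 ≠ 0; add k_4 = -2/3*x - 8/3*z - 3 to the basis.

The other S-polynomials (S(h_2,k_3), S(h_1,k_4), S(h_2,k_4), S(k_3,k_4)) all reduce to 0 modulo the current basis, so we have a Gröbner basis.
Inter-reduce: drop elements whose leading term is divisible by another's, tail-reduce, and make monic.
Reduced Gröbner basis: {x + 4*z + 9/2, y}.

These differ, so the ideals are not equal.
The choice of monomial ordering does not affect the verdict — as long as both bases are computed under the same ordering, their equality decides ideal equality.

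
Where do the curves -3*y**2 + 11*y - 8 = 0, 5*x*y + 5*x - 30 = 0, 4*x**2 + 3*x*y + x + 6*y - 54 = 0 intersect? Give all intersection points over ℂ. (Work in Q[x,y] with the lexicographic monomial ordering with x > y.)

{(3, 1)}

Compute a lex Gröbner basis by Buchberger's algorithm.
f_1 = -3*y**2 + 11*y - 8, LT = y**2.
f_2 = 5*x*y + 5*x - 30, LT = x*y.
f_3 = 4*x**2 + 3*x*y + x + 6*y - 54, LT = x**2.

S(f_1,f_2): lcm = x*y**2. S = -14/3*x*y + 8/3*x + 6*y.
  leading term x*y: subtract (-14/15)·f_2 from -14/3*x*y + 8/3*x + 6*y → 22/3*x + 6*y - 28
  leading term x: no divisor's leading term divides it; move 22/3*x to the remainder.
  leading term y: no divisor's leading term divides it; move 6*y to the remainder.
  leading term 1: no divisor's leading term divides it; move -28 to the remainder.
  remainder 22/3*x + 6*y - 28 ≠ 0; add h_4 = 22/3*x + 6*y - 28 to the basis.

S(f_1,f_3): leading monomials are coprime, so the S-polynomial reduces to 0 (Buchberger's first criterion).
S(f_2,f_3): lcm = x**2*y. S = x**2 - 3/4*x*y**2 - 1/4*x*y - 6*x - 3/2*y**2 + 27/2*y.
  leading term x**2: subtract (1/4)·f_3 from x**2 - 3/4*x*y**2 - 1/4*x*y - 6*x - 3/2*y**2 + 27/2*y → -3/4*x*y**2 - x*y - 25/4*x - 3/2*y**2 + 12*y + 27/2
  leading term x*y**2: subtract (1/4*x)·f_1 from -3/4*x*y**2 - x*y - 25/4*x - 3/2*y**2 + 12*y + 27/2 → -15/4*x*y - 17/4*x - 3/2*y**2 + 12*y + 27/2
  leading term x*y: subtract (-3/4)·f_2 from -15/4*x*y - 17/4*x - 3/2*y**2 + 12*y + 27/2 → -1/2*x - 3/2*y**2 + 12*y - 9
  leading term x: subtract (-3/44)·h_4 from -1/2*x - 3/2*y**2 + 12*y - 9 → -3/2*y**2 + 273/22*y - 120/11
  leading term y**2: subtract (1/2)·f_1 from -3/2*y**2 + 273/22*y - 120/11 → 76/11*y - 76/11
  leading term y: no divisor's leading term divides it; move 76/11*y to the remainder.
  leading term 1: no divisor's leading term divides it; move -76/11 to the remainder.
  remainder 76/11*y - 76/11 ≠ 0; add h_5 = 76/11*y - 76/11 to the basis.

S(f_1,h_4): leading monomials are coprime, so the S-polynomial reduces to 0 (Buchberger's first criterion).
S(f_2,h_4): lcm = x*y. S = x - 9/11*y**2 + 42/11*y - 6.
  leading term x: subtract (3/22)·h_4 from x - 9/11*y**2 + 42/11*y - 6 → -9/11*y**2 + 3*y - 24/11
  leading term y**2: subtract (3/11)·f_1 from -9/11*y**2 + 3*y - 24/11 → 0
  remainder 0.

S(f_3,h_4): lcm = x**2. S = -3/44*x*y + 179/44*x + 3/2*y - 27/2.
  leading term x*y: subtract (-3/220)·f_2 from -3/44*x*y + 179/44*x + 3/2*y - 27/2 → 91/22*x + 3/2*y - 153/11
  leading term x: subtract (273/484)·h_4 from 91/22*x + 3/2*y - 153/11 → -228/121*y + 228/121
  leading term y: subtract (-3/11)·h_5 from -228/121*y + 228/121 → 0
  remainder 0.

S(f_1,h_5): lcm = y**2. S = -8/3*y + 8/3.
  leading term y: subtract (-22/57)·h_5 from -8/3*y + 8/3 → 0
  remainder 0.

S(f_2,h_5): lcm = x*y. S = 2*x - 6.
  leading term x: subtract (3/11)·h_4 from 2*x - 6 → -18/11*y + 18/11
  leading term y: subtract (-9/38)·h_5 from -18/11*y + 18/11 → 0
  remainder 0.

S(f_3,h_5): leading monomials are coprime, so the S-polynomial reduces to 0 (Buchberger's first criterion).
S(h_4,h_5): leading monomials are coprime, so the S-polynomial reduces to 0 (Buchberger's first criterion).
Every S-polynomial of the final basis reduces to 0, so we have a Gröbner basis.
Inter-reduce: drop elements whose leading term is divisible by another's, tail-reduce, and make monic.
Reduced Gröbner basis: {x - 3, y - 1}.

A lex Gröbner basis eliminates variables successively. Here y - 1 depends only on y, with roots {1}; lifting each root through the earlier basis elements recovers the full solutions.
  y = 1: the earlier basis element becomes x - 3 = 0, giving x = 3 — point (3, 1).
This is the nonlinear analogue of row-reducing a linear system.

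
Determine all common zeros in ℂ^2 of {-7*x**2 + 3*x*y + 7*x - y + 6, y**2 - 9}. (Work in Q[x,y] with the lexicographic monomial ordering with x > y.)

{(-9/7, -3), (1, -3), (8/7 - sqrt(85)/7, 3), (8/7 + sqrt(85)/7, 3)}

Compute a lex Gröbner basis by Buchberger's algorithm.
f_1 = -7*x**2 + 3*x*y + 7*x - y + 6, LT = x**2.
f_2 = y**2 - 9, LT = y**2.

The S-polynomials (S(f_1,f_2)) all reduce to 0 modulo the current basis, so we have a Gröbner basis.
Inter-reduce: drop elements whose leading term is divisible by another's, tail-reduce, and make monic.
Reduced Gröbner basis: {x**2 - 3/7*x*y - x + 1/7*y - 6/7, y**2 - 9}.

Elimination: the polynomial y**2 - 9 lies in the elimination ideal for y, so y ∈ {-3, 3}. For each such y, the remaining basis elements (now univariate) give the rest of the solution.
  y = -3: the earlier basis element becomes x**2 + 2/7*x - 9/7 = 0, giving x = -9/7, 1 — points (-9/7, -3), (1, -3).
  y = 3: the earlier basis element becomes x**2 - 16/7*x - 3/7 = 0, giving x = 8/7 - sqrt(85)/7, 8/7 + sqrt(85)/7 — points (8/7 - sqrt(85)/7, 3), (8/7 + sqrt(85)/7, 3).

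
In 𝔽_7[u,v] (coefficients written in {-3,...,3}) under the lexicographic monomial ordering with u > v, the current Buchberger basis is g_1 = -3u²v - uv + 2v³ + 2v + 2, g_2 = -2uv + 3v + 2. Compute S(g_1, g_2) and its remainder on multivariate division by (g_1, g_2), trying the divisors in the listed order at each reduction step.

lcm(LM(g_1), LM(g_2)) = u²v.
S = (lcm/LT(g_1))·g_1 − (lcm/LT(g_2))·g_2 = 3uv + u - 3v³ - 3v - 3.
Reduce S modulo (g_1, g_2) in that order:
  leading term uv: subtract (2)·g_2 from 3uv + u - 3v³ - 3v - 3 → u - 3v³ - 2v
  leading term u: no divisor's leading term divides it; move u to the remainder.
  leading term v³: no divisor's leading term divides it; move -3v³ to the remainder.
  leading term v: no divisor's leading term divides it; move -2v to the remainder.
The remainder u - 3v³ - 2v is nonzero, so it would be added as the next basis element.

S(g_1, g_2) = 3uv + u - 3v³ - 3v - 3; remainder on division = u - 3v³ - 2v.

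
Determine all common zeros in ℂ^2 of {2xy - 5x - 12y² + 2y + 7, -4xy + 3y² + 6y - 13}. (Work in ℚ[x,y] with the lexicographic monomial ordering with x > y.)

Compute a lex Gröbner basis by Buchberger's algorithm.
f_1 = 2xy - 5x - 12y² + 2y + 7, LT = xy.
f_2 = -4xy + 3y² + 6y - 13, LT = xy.

S(f_1,f_2): lcm = xy. S = -5/2x - 21/4y² + 5/2y + ¼.
  leading term x: no divisor's leading term divides it; move -5/2x to the remainder.
  leading term y²: no divisor's leading term divides it; move -21/4y² to the remainder.
  leading term y: no divisor's leading term divides it; move 5/2y to the remainder.
  leading term 1: no divisor's leading term divides it; move ¼ to the remainder.
  remainder -5/2x - 21/4y² + 5/2y + ¼ ≠ 0; add h_3 = -5/2x - 21/4y² + 5/2y + ¼ to the basis.

S(f_1,h_3): lcm = xy. S = -5/2x - 21/10y³ - 5y² + 11/10y + 7/2.
  leading term x: subtract (1)·h_3 from -5/2x - 21/10y³ - 5y² + 11/10y + 7/2 → -21/10y³ + ¼y² - 7/5y + 13/4
  leading term y³: no divisor's leading term divides it; move -21/10y³ to the remainder.
  leading term y²: no divisor's leading term divides it; move ¼y² to the remainder.
  leading term y: no divisor's leading term divides it; move -7/5y to the remainder.
  leading term 1: no divisor's leading term divides it; move 13/4 to the remainder.
  remainder -21/10y³ + ¼y² - 7/5y + 13/4 ≠ 0; add h_4 = -21/10y³ + ¼y² - 7/5y + 13/4 to the basis.

The other S-polynomials (S(f_2,h_3), S(f_1,h_4), S(f_2,h_4), S(h_3,h_4)) all reduce to 0 modulo the current basis, so we have a Gröbner basis.
Inter-reduce: drop elements whose leading term is divisible by another's, tail-reduce, and make monic.
Reduced Gröbner basis: {x + 21/10y² - y - 1/10, y³ - 5/42y² + ⅔y - 65/42}.

Since the basis is lex-ordered, y³ - 5/42y² + ⅔y - 65/42 is univariate in y. Its roots are {1, -37/84 - sqrt(9551)*I/84, -37/84 + sqrt(9551)*I/84}. Back-substituting each root into the other basis elements fixes the other coordinates.
  y = 1: the earlier basis element becomes x + 1 = 0, giving x = -1 — point (-1, 1).
  y = -37/84 - sqrt(9551)*I/84: the earlier basis element becomes x - 1173/560 + 19*sqrt(9551)*I/560 = 0, giving x = 1173/560 - 19*sqrt(9551)*I/560 — point (1173/560 - 19*sqrt(9551)*I/560, -37/84 - sqrt(9551)*I/84).
  y = -37/84 + sqrt(9551)*I/84: the earlier basis element becomes x - 1173/560 - 19*sqrt(9551)*I/560 = 0, giving x = 1173/560 + 19*sqrt(9551)*I/560 — point (1173/560 + 19*sqrt(9551)*I/560, -37/84 + sqrt(9551)*I/84).
Each listed point satisfies every original equation (direct substitution).
A lex Gröbner basis triangularizes the system, enabling back-substitution.

{(-1, 1), (1173/560 - 19*sqrt(9551)*I/560, -37/84 - sqrt(9551)*I/84), (1173/560 + 19*sqrt(9551)*I/560, -37/84 + sqrt(9551)*I/84)}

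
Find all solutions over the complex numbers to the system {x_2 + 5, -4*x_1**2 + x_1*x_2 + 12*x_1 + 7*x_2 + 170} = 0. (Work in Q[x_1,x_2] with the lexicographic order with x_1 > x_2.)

Compute a lex Gröbner basis by Buchberger's algorithm.
f_1 = x_2 + 5, LT = x_2.
f_2 = -4*x_1**2 + x_1*x_2 + 12*x_1 + 7*x_2 + 170, LT = x_1**2.

The S-polynomials (S(f_1,f_2)) all reduce to 0 modulo the current basis, so we have a Gröbner basis.
Inter-reduce: drop elements whose leading term is divisible by another's, tail-reduce, and make monic.
Reduced Gröbner basis: {x_1**2 - 7/4*x_1 - 135/4, x_2 + 5}.

A lex Gröbner basis eliminates variables successively. Here x_2 + 5 depends only on x_2, with roots {-5}; lifting each root through the earlier basis elements recovers the full solutions.
  x_2 = -5: the earlier basis element becomes x_1**2 - 7/4*x_1 - 135/4 = 0, giving x_1 = -5, 27/4 — points (-5, -5), (27/4, -5).
Check: every point annihilates each of the original generators.

{(-5, -5), (27/4, -5)}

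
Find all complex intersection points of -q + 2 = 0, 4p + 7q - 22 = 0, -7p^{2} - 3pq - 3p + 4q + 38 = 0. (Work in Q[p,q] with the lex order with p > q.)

{(2, 2)}

Compute a lex Gröbner basis by Buchberger's algorithm.
f_1 = -q + 2, LT = q.
f_2 = 4p + 7q - 22, LT = p.
f_3 = -7p^{2} - 3pq - 3p + 4q + 38, LT = p^{2}.

S(f_1,f_2): leading monomials are coprime, so the S-polynomial reduces to 0 (Buchberger's first criterion).
S(f_1,f_3): leading monomials are coprime, so the S-polynomial reduces to 0 (Buchberger's first criterion).
S(f_2,f_3): lcm = p^{2}. S = \tfrac{37}{28}pq - \tfrac{83}{14}p + \tfrac{4}{7}q + \tfrac{38}{7}.
  leading term pq: subtract (-\tfrac{37}{28}p)·f_1 from \tfrac{37}{28}pq - \tfrac{83}{14}p + \tfrac{4}{7}q + \tfrac{38}{7} → -\tfrac{23}{7}p + \tfrac{4}{7}q + \tfrac{38}{7}
  leading term p: subtract (-\tfrac{23}{28})·f_2 from -\tfrac{23}{7}p + \tfrac{4}{7}q + \tfrac{38}{7} → \tfrac{177}{28}q - \tfrac{177}{14}
  leading term q: subtract (-\tfrac{177}{28})·f_1 from \tfrac{177}{28}q - \tfrac{177}{14} → 0
  remainder 0.

Every S-polynomial of the final basis reduces to 0, so we have a Gröbner basis.
Inter-reduce: drop elements whose leading term is divisible by another's, tail-reduce, and make monic.
Reduced Gröbner basis: {p - 2, q - 2}.

A lex Gröbner basis eliminates variables successively. Here q - 2 depends only on q, with roots {2}; lifting each root through the earlier basis elements recovers the full solutions.
  q = 2: the earlier basis element becomes p - 2 = 0, giving p = 2 — point (2, 2).
Substituting each solution back into the original system confirms all equations vanish.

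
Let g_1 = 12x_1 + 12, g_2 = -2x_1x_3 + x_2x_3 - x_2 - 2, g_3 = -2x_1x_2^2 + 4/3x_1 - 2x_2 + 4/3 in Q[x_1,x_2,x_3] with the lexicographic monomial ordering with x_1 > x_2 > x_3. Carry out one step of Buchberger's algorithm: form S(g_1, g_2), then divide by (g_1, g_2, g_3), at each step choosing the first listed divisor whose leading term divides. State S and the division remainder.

lcm(LM(g_1), LM(g_2)) = x_1x_3.
S = (lcm/LT(g_1))·g_1 − (lcm/LT(g_2))·g_2 = 1/2x_2x_3 - 1/2x_2 + x_3 - 1.
Reduce S modulo (g_1, g_2, g_3) in that order:
  leading term x_2x_3: no divisor's leading term divides it; move 1/2x_2x_3 to the remainder.
  leading term x_2: no divisor's leading term divides it; move -1/2x_2 to the remainder.
  leading term x_3: no divisor's leading term divides it; move x_3 to the remainder.
  leading term 1: no divisor's leading term divides it; move -1 to the remainder.
The remainder 1/2x_2x_3 - 1/2x_2 + x_3 - 1 is nonzero, so it would be added as the next basis element.

S(g_1, g_2) = 1/2x_2x_3 - 1/2x_2 + x_3 - 1; remainder on division = 1/2x_2x_3 - 1/2x_2 + x_3 - 1.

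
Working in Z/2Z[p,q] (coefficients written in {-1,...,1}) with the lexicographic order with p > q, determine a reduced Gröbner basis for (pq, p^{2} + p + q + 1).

G = {p^{2} + p + q + 1, pq, q^{2} + q}

f_1 = pq, LT = pq.
f_2 = p^{2} + p + q + 1, LT = p^{2}.

S(f_1,f_2): lcm = p^{2}q. S = pq + q^{2} + q.
  leading term pq: subtract (1)·f_1 from pq + q^{2} + q → q^{2} + q
  leading term q^{2}: no divisor's leading term divides it; move q^{2} to the remainder.
  leading term q: no divisor's leading term divides it; move q to the remainder.
  remainder q^{2} + q ≠ 0; add g_3 = q^{2} + q to the basis.

The other S-polynomials (S(f_1,g_3), S(f_2,g_3)) all reduce to 0 modulo the current basis, so we have a Gröbner basis.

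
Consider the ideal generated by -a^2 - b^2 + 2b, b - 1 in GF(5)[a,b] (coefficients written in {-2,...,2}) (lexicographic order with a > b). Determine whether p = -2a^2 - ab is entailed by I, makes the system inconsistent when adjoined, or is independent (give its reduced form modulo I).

Adjoining -2a^2 - ab makes the ideal the whole ring: the system is inconsistent.

First compute the reduced Gröbner basis of I by Buchberger's algorithm.
f_1 = -a^2 - b^2 + 2b, LT = a^2.
f_2 = b - 1, LT = b.

The S-polynomials (S(f_1,f_2)) all reduce to 0 modulo the current basis, so we have a Gröbner basis.
Inter-reduce: drop elements whose leading term is divisible by another's, tail-reduce, and make monic.
Reduced Gröbner basis: {a^2 - 1, b - 1}.
Label its elements g_1 = a^2 - 1, g_2 = b - 1.

Reduce p = -2a^2 - ab modulo G:
  leading term a^2: subtract (-2)·g_1 from -2a^2 - ab → -ab - 2
  leading term ab: subtract (-a)·g_2 from -ab - 2 → -a - 2
  leading term a: no divisor's leading term divides it; move -a to the remainder.
  leading term 1: no divisor's leading term divides it; move -2 to the remainder.
  normal form = -a - 2.
The normal form is nonzero, so p ∉ I. Since p minus its normal form lies in I, I + (p) = I + (r) where r = -a - 2; decide whether this ideal is the whole ring.
Run Buchberger on G together with r (pairs among the g_i already reduce to 0 since G is a Gröbner basis):
g_1 = a^2 - 1, LT = a^2.
g_2 = b - 1, LT = b.
r = -a - 2, LT = a.

S(g_1,r): lcm = a^2. S = -2a - 1.
  reduce S modulo (g_1, g_2, r):
  remainder -2 ≠ 0; add m_4 = -2 to the basis.

The other S-polynomials (S(g_1,g_2), S(g_2,r), S(g_1,m_4), S(g_2,m_4), S(r,m_4)) all reduce to 0 modulo the current basis, so we have a Gröbner basis.
Inter-reduce: drop elements whose leading term is divisible by another's, tail-reduce, and make monic.
Reduced Gröbner basis: {1}.
The reduced Gröbner basis of I + (p) is {1}: the ideal is the whole ring, so the enlarged system has no common solution — adjoining p is inconsistent.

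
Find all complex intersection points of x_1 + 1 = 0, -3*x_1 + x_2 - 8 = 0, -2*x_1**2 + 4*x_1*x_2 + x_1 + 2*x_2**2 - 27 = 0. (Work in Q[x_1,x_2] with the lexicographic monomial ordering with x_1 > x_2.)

Compute a lex Gröbner basis by Buchberger's algorithm.
f_1 = x_1 + 1, LT = x_1.
f_2 = -3*x_1 + x_2 - 8, LT = x_1.
f_3 = -2*x_1**2 + 4*x_1*x_2 + x_1 + 2*x_2**2 - 27, LT = x_1**2.

S(f_1,f_2): lcm = x_1. S = 1/3*x_2 - 5/3.
  leading term x_2: no divisor's leading term divides it; move 1/3*x_2 to the remainder.
  leading term 1: no divisor's leading term divides it; move -5/3 to the remainder.
  remainder 1/3*x_2 - 5/3 ≠ 0; add h_4 = 1/3*x_2 - 5/3 to the basis.

S(f_1,f_3): lcm = x_1**2. S = 2*x_1*x_2 + 3/2*x_1 + x_2**2 - 27/2.
  leading term x_1*x_2: subtract (2*x_2)·f_1 from 2*x_1*x_2 + 3/2*x_1 + x_2**2 - 27/2 → 3/2*x_1 + x_2**2 - 2*x_2 - 27/2
  leading term x_1: subtract (3/2)·f_1 from 3/2*x_1 + x_2**2 - 2*x_2 - 27/2 → x_2**2 - 2*x_2 - 15
  leading term x_2**2: subtract (3*x_2)·h_4 from x_2**2 - 2*x_2 - 15 → 3*x_2 - 15
  leading term x_2: subtract (9)·h_4 from 3*x_2 - 15 → 0
  remainder 0.

S(f_2,f_3): lcm = x_1**2. S = 5/3*x_1*x_2 + 19/6*x_1 + x_2**2 - 27/2.
  leading term x_1*x_2: subtract (5/3*x_2)·f_1 from 5/3*x_1*x_2 + 19/6*x_1 + x_2**2 - 27/2 → 19/6*x_1 + x_2**2 - 5/3*x_2 - 27/2
  leading term x_1: subtract (19/6)·f_1 from 19/6*x_1 + x_2**2 - 5/3*x_2 - 27/2 → x_2**2 - 5/3*x_2 - 50/3
  leading term x_2**2: subtract (3*x_2)·h_4 from x_2**2 - 5/3*x_2 - 50/3 → 10/3*x_2 - 50/3
  leading term x_2: subtract (10)·h_4 from 10/3*x_2 - 50/3 → 0
  remainder 0.

S(f_1,h_4): leading monomials are coprime, so the S-polynomial reduces to 0 (Buchberger's first criterion).
S(f_2,h_4): leading monomials are coprime, so the S-polynomial reduces to 0 (Buchberger's first criterion).
S(f_3,h_4): leading monomials are coprime, so the S-polynomial reduces to 0 (Buchberger's first criterion).
Every S-polynomial of the final basis reduces to 0, so we have a Gröbner basis.
Inter-reduce: drop elements whose leading term is divisible by another's, tail-reduce, and make monic.
Reduced Gröbner basis: {x_1 + 1, x_2 - 5}.

Elimination: the polynomial x_2 - 5 lies in the elimination ideal for x_2, so x_2 ∈ {5}. For each such x_2, the remaining basis elements (now univariate) give the rest of the solution.
  x_2 = 5: the earlier basis element becomes x_1 + 1 = 0, giving x_1 = -1 — point (-1, 5).
Substituting each solution back into the original system confirms all equations vanish.

{(-1, 5)}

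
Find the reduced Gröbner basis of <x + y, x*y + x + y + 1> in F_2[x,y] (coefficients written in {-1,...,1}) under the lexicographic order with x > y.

G = {x + y, y**2 + 1}

f_1 = x + y, LT = x.
f_2 = x*y + x + y + 1, LT = x*y.

S(f_1,f_2): lcm = x*y. S = x + y**2 + y + 1.
  leading term x: subtract (1)·f_1 from x + y**2 + y + 1 → y**2 + 1
  leading term y**2: no divisor's leading term divides it; move y**2 to the remainder.
  leading term 1: no divisor's leading term divides it; move 1 to the remainder.
  remainder y**2 + 1 ≠ 0; add g_3 = y**2 + 1 to the basis.

S(f_1,g_3): leading monomials are coprime, so the S-polynomial reduces to 0 (Buchberger's first criterion).
S(f_2,g_3): lcm = x*y**2. S = x*y + x + y**2 + y.
  leading term x*y: subtract (y)·f_1 from x*y + x + y**2 + y → x + y
  leading term x: subtract (1)·f_1 from x + y → 0
  remainder 0.

Every S-polynomial of the final basis reduces to 0, so we have a Gröbner basis.
Inter-reduce: drop elements whose leading term is divisible by another's, tail-reduce, and make monic.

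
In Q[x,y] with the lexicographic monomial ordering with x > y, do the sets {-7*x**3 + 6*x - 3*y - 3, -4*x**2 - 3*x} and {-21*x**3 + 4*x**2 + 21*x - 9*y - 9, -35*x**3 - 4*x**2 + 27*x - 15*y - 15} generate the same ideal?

Yes, the ideals are equal.

Two ideals are equal iff their reduced Gröbner bases coincide (the reduced basis is unique for a fixed ordering).
Buchberger on the first generating set:
f_1 = -7*x**3 + 6*x - 3*y - 3, LT = x**3.
f_2 = -4*x**2 - 3*x, LT = x**2.

S(f_1,f_2): lcm = x**3. S = -3/4*x**2 - 6/7*x + 3/7*y + 3/7.
  leading term x**2: subtract (3/16)·f_2 from -3/4*x**2 - 6/7*x + 3/7*y + 3/7 → -33/112*x + 3/7*y + 3/7
  leading term x: no divisor's leading term divides it; move -33/112*x to the remainder.
  leading term y: no divisor's leading term divides it; move 3/7*y to the remainder.
  leading term 1: no divisor's leading term divides it; move 3/7 to the remainder.
  remainder -33/112*x + 3/7*y + 3/7 ≠ 0; add g_3 = -33/112*x + 3/7*y + 3/7 to the basis.

S(f_1,g_3): lcm = x**3. S = 16/11*x**2*y + 16/11*x**2 - 6/7*x + 3/7*y + 3/7.
  leading term x**2*y: subtract (-4/11*y)·f_2 from 16/11*x**2*y + 16/11*x**2 - 6/7*x + 3/7*y + 3/7 → 16/11*x**2 - 12/11*x*y - 6/7*x + 3/7*y + 3/7
  leading term x**2: subtract (-4/11)·f_2 from 16/11*x**2 - 12/11*x*y - 6/7*x + 3/7*y + 3/7 → -12/11*x*y - 150/77*x + 3/7*y + 3/7
  leading term x*y: subtract (448/121*y)·g_3 from -12/11*x*y - 150/77*x + 3/7*y + 3/7 → -150/77*x - 192/121*y**2 - 981/847*y + 3/7
  leading term x: subtract (800/121)·g_3 from -150/77*x - 192/121*y**2 - 981/847*y + 3/7 → -192/121*y**2 - 483/121*y - 291/121
  leading term y**2: no divisor's leading term divides it; move -192/121*y**2 to the remainder.
  leading term y: no divisor's leading term divides it; move -483/121*y to the remainder.
  leading term 1: no divisor's leading term divides it; move -291/121 to the remainder.
  remainder -192/121*y**2 - 483/121*y - 291/121 ≠ 0; add g_4 = -192/121*y**2 - 483/121*y - 291/121 to the basis.

The other S-polynomials (S(f_2,g_3), S(f_1,g_4), S(f_2,g_4), S(g_3,g_4)) all reduce to 0 modulo the current basis, so we have a Gröbner basis.
Inter-reduce: drop elements whose leading term is divisible by another's, tail-reduce, and make monic.
Reduced Gröbner basis: {x - 16/11*y - 16/11, y**2 + 161/64*y + 97/64}.

Buchberger on the second generating set:
h_1 = -21*x**3 + 4*x**2 + 21*x - 9*y - 9, LT = x**3.
h_2 = -35*x**3 - 4*x**2 + 27*x - 15*y - 15, LT = x**3.

S(h_1,h_2): lcm = x**3. S = -32/105*x**2 - 8/35*x.
  leading term x**2: no divisor's leading term divides it; move -32/105*x**2 to the remainder.
  leading term x: no divisor's leading term divides it; move -8/35*x to the remainder.
  remainder -32/105*x**2 - 8/35*x ≠ 0; add k_3 = -32/105*x**2 - 8/35*x to the basis.

S(h_1,k_3): lcm = x**3. S = -79/84*x**2 - x + 3/7*y + 3/7.
  leading term x**2: subtract (395/128)·k_3 from -79/84*x**2 - x + 3/7*y + 3/7 → -33/112*x + 3/7*y + 3/7
  leading term x: no divisor's leading term divides it; move -33/112*x to the remainder.
  leading term y: no divisor's leading term divides it; move 3/7*y to the remainder.
  leading term 1: no divisor's leading term divides it; move 3/7 to the remainder.
  remainder -33/112*x + 3/7*y + 3/7 ≠ 0; add k_4 = -33/112*x + 3/7*y + 3/7 to the basis.

S(h_1,k_4): lcm = x**3. S = 16/11*x**2*y + 292/231*x**2 - x + 3/7*y + 3/7.
  leading term x**2*y: subtract (-105/22*y)·k_3 from 16/11*x**2*y + 292/231*x**2 - x + 3/7*y + 3/7 → 292/231*x**2 - 12/11*x*y - x + 3/7*y + 3/7
  leading term x**2: subtract (-365/88)·k_3 from 292/231*x**2 - 12/11*x*y - x + 3/7*y + 3/7 → -12/11*x*y - 150/77*x + 3/7*y + 3/7
  leading term x*y: subtract (448/121*y)·k_4 from -12/11*x*y - 150/77*x + 3/7*y + 3/7 → -150/77*x - 192/121*y**2 - 981/847*y + 3/7
  leading term x: subtract (800/121)·k_4 from -150/77*x - 192/121*y**2 - 981/847*y + 3/7 → -192/121*y**2 - 483/121*y - 291/121
  leading term y**2: no divisor's leading term divides it; move -192/121*y**2 to the remainder.
  leading term y: no divisor's leading term divides it; move -483/121*y to the remainder.
  leading term 1: no divisor's leading term divides it; move -291/121 to the remainder.
  remainder -192/121*y**2 - 483/121*y - 291/121 ≠ 0; add k_5 = -192/121*y**2 - 483/121*y - 291/121 to the basis.

The other S-polynomials (S(h_2,k_3), S(h_2,k_4), S(k_3,k_4), S(h_1,k_5), S(h_2,k_5), S(k_3,k_5), S(k_4,k_5)) all reduce to 0 modulo the current basis, so we have a Gröbner basis.
Inter-reduce: drop elements whose leading term is divisible by another's, tail-reduce, and make monic.
Reduced Gröbner basis: {x - 16/11*y - 16/11, y**2 + 161/64*y + 97/64}.

The two bases agree; hence the ideals are identical.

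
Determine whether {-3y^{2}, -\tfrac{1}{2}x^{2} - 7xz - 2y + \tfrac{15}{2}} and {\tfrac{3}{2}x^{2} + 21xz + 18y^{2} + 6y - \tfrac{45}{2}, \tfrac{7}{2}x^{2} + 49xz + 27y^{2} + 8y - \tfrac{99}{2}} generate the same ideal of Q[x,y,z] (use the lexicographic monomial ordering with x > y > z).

No, the ideals differ.

For a fixed monomial order, each ideal has a unique reduced Gröbner basis; comparing bases decides equality.
Buchberger on the first generating set:
f_1 = -3y^{2}, LT = y^{2}.
f_2 = -\tfrac{1}{2}x^{2} - 7xz - 2y + \tfrac{15}{2}, LT = x^{2}.

The S-polynomials (S(f_1,f_2)) all reduce to 0 modulo the current basis, so we have a Gröbner basis.
Inter-reduce: drop elements whose leading term is divisible by another's, tail-reduce, and make monic.
Reduced Gröbner basis: {x^{2} + 14xz + 4y - 15, y^{2}}.

Buchberger on the second generating set:
h_1 = \tfrac{3}{2}x^{2} + 21xz + 18y^{2} + 6y - \tfrac{45}{2}, LT = x^{2}.
h_2 = \tfrac{7}{2}x^{2} + 49xz + 27y^{2} + 8y - \tfrac{99}{2}, LT = x^{2}.

S(h_1,h_2): lcm = x^{2}. S = \tfrac{30}{7}y^{2} + \tfrac{12}{7}y - \tfrac{6}{7}.
  leading term y^{2}: no divisor's leading term divides it; move \tfrac{30}{7}y^{2} to the remainder.
  leading term y: no divisor's leading term divides it; move \tfrac{12}{7}y to the remainder.
  leading term 1: no divisor's leading term divides it; move -\tfrac{6}{7} to the remainder.
  remainder \tfrac{30}{7}y^{2} + \tfrac{12}{7}y - \tfrac{6}{7} ≠ 0; add k_3 = \tfrac{30}{7}y^{2} + \tfrac{12}{7}y - \tfrac{6}{7} to the basis.

The other S-polynomials (S(h_1,k_3), S(h_2,k_3)) all reduce to 0 modulo the current basis, so we have a Gröbner basis.
Inter-reduce: drop elements whose leading term is divisible by another's, tail-reduce, and make monic.
Reduced Gröbner basis: {x^{2} + 14xz - \tfrac{4}{5}y - \tfrac{63}{5}, y^{2} + \tfrac{2}{5}y - \tfrac{1}{5}}.

The bases are distinct; the ideals are different.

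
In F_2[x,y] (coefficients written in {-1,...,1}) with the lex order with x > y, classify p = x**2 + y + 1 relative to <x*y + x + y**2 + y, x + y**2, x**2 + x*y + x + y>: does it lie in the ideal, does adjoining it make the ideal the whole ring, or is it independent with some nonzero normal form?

Adjoining x**2 + y + 1 makes the ideal the whole ring: the system is inconsistent.

First compute the reduced Gröbner basis of I by Buchberger's algorithm.
f_1 = x*y + x + y**2 + y, LT = x*y.
f_2 = x + y**2, LT = x.
f_3 = x**2 + x*y + x + y, LT = x**2.

S(f_1,f_2): lcm = x*y. S = x + y**3 + y**2 + y.
  reduce S modulo (f_1, f_2, f_3):
  remainder y**3 + y ≠ 0; add h_4 = y**3 + y to the basis.

The other S-polynomials (S(f_1,f_3), S(f_2,f_3), S(f_1,h_4), S(f_2,h_4), S(f_3,h_4)) all reduce to 0 modulo the current basis, so we have a Gröbner basis.
Inter-reduce: drop elements whose leading term is divisible by another's, tail-reduce, and make monic.
Reduced Gröbner basis: {x + y**2, y**3 + y}.
Label its elements g_1 = x + y**2, g_2 = y**3 + y.

Reduce p = x**2 + y + 1 modulo G:
  leading term x**2: subtract (x)·g_1 from x**2 + y + 1 → x*y**2 + y + 1
  leading term x*y**2: subtract (y**2)·g_1 from x*y**2 + y + 1 → y**4 + y + 1
  leading term y**4: subtract (y)·g_2 from y**4 + y + 1 → y**2 + y + 1
  leading term y**2: no divisor's leading term divides it; move y**2 to the remainder.
  leading term y: no divisor's leading term divides it; move y to the remainder.
  leading term 1: no divisor's leading term divides it; move 1 to the remainder.
  normal form = y**2 + y + 1.
The normal form is nonzero, so p ∉ I. Since p minus its normal form lies in I, I + (p) = I + (r) where r = y**2 + y + 1; decide whether this ideal is the whole ring.
Run Buchberger on G together with r (pairs among the g_i already reduce to 0 since G is a Gröbner basis):
g_1 = x + y**2, LT = x.
g_2 = y**3 + y, LT = y**3.
r = y**2 + y + 1, LT = y**2.

S(g_2,r): lcm = y**3. S = y**2.
  reduce S modulo (g_1, g_2, r):
  remainder y + 1 ≠ 0; add m_4 = y + 1 to the basis.

S(g_2,m_4): lcm = y**3. S = y**2 + y.
  reduce S modulo (g_1, g_2, r, m_4):
  remainder 1 ≠ 0; add m_5 = 1 to the basis.

The other S-polynomials (S(g_1,g_2), S(g_1,r), S(g_1,m_4), S(r,m_4), S(g_1,m_5), S(g_2,m_5), S(r,m_5), S(m_4,m_5)) all reduce to 0 modulo the current basis, so we have a Gröbner basis.
Inter-reduce: drop elements whose leading term is divisible by another's, tail-reduce, and make monic.
Reduced Gröbner basis: {1}.
The reduced Gröbner basis of I + (p) is {1}: the ideal is the whole ring, so the enlarged system has no common solution — adjoining p is inconsistent.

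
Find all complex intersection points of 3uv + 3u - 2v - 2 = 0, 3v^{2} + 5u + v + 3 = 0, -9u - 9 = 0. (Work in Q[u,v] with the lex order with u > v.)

{(-1, -1)}

Compute a lex Gröbner basis by Buchberger's algorithm.
f_1 = 3uv + 3u - 2v - 2, LT = uv.
f_2 = 5u + 3v^{2} + v + 3, LT = u.
f_3 = -9u - 9, LT = u.

S(f_1,f_2): lcm = uv. S = u - \tfrac{3}{5}v^{3} - \tfrac{1}{5}v^{2} - \tfrac{19}{15}v - \tfrac{2}{3}.
  leading term u: subtract (\tfrac{1}{5})·f_2 from u - \tfrac{3}{5}v^{3} - \tfrac{1}{5}v^{2} - \tfrac{19}{15}v - \tfrac{2}{3} → -\tfrac{3}{5}v^{3} - \tfrac{4}{5}v^{2} - \tfrac{22}{15}v - \tfrac{19}{15}
  leading term v^{3}: no divisor's leading term divides it; move -\tfrac{3}{5}v^{3} to the remainder.
  leading term v^{2}: no divisor's leading term divides it; move -\tfrac{4}{5}v^{2} to the remainder.
  leading term v: no divisor's leading term divides it; move -\tfrac{22}{15}v to the remainder.
  leading term 1: no divisor's leading term divides it; move -\tfrac{19}{15} to the remainder.
  remainder -\tfrac{3}{5}v^{3} - \tfrac{4}{5}v^{2} - \tfrac{22}{15}v - \tfrac{19}{15} ≠ 0; add h_4 = -\tfrac{3}{5}v^{3} - \tfrac{4}{5}v^{2} - \tfrac{22}{15}v - \tfrac{19}{15} to the basis.

S(f_1,f_3): lcm = uv. S = u - \tfrac{5}{3}v - \tfrac{2}{3}.
  leading term u: subtract (\tfrac{1}{5})·f_2 from u - \tfrac{5}{3}v - \tfrac{2}{3} → -\tfrac{3}{5}v^{2} - \tfrac{28}{15}v - \tfrac{19}{15}
  leading term v^{2}: no divisor's leading term divides it; move -\tfrac{3}{5}v^{2} to the remainder.
  leading term v: no divisor's leading term divides it; move -\tfrac{28}{15}v to the remainder.
  leading term 1: no divisor's leading term divides it; move -\tfrac{19}{15} to the remainder.
  remainder -\tfrac{3}{5}v^{2} - \tfrac{28}{15}v - \tfrac{19}{15} ≠ 0; add h_5 = -\tfrac{3}{5}v^{2} - \tfrac{28}{15}v - \tfrac{19}{15} to the basis.

S(f_2,f_3): lcm = u. S = \tfrac{3}{5}v^{2} + \tfrac{1}{5}v - \tfrac{2}{5}.
  leading term v^{2}: subtract (-1)·h_5 from \tfrac{3}{5}v^{2} + \tfrac{1}{5}v - \tfrac{2}{5} → -\tfrac{5}{3}v - \tfrac{5}{3}
  leading term v: no divisor's leading term divides it; move -\tfrac{5}{3}v to the remainder.
  leading term 1: no divisor's leading term divides it; move -\tfrac{5}{3} to the remainder.
  remainder -\tfrac{5}{3}v - \tfrac{5}{3} ≠ 0; add h_6 = -\tfrac{5}{3}v - \tfrac{5}{3} to the basis.

S(f_1,h_4): lcm = uv^{3}. S = -\tfrac{1}{3}uv^{2} - \tfrac{22}{9}uv - \tfrac{19}{9}u - \tfrac{2}{3}v^{3} - \tfrac{2}{3}v^{2}.
  leading term uv^{2}: subtract (-\tfrac{1}{9}v)·f_1 from -\tfrac{1}{3}uv^{2} - \tfrac{22}{9}uv - \tfrac{19}{9}u - \tfrac{2}{3}v^{3} - \tfrac{2}{3}v^{2} → -\tfrac{19}{9}uv - \tfrac{19}{9}u - \tfrac{2}{3}v^{3} - \tfrac{8}{9}v^{2} - \tfrac{2}{9}v
  leading term uv: subtract (-\tfrac{19}{27})·f_1 from -\tfrac{19}{9}uv - \tfrac{19}{9}u - \tfrac{2}{3}v^{3} - \tfrac{8}{9}v^{2} - \tfrac{2}{9}v → -\tfrac{2}{3}v^{3} - \tfrac{8}{9}v^{2} - \tfrac{44}{27}v - \tfrac{38}{27}
  leading term v^{3}: subtract (\tfrac{10}{9})·h_4 from -\tfrac{2}{3}v^{3} - \tfrac{8}{9}v^{2} - \tfrac{44}{27}v - \tfrac{38}{27} → 0
  remainder 0.

S(f_2,h_4): leading monomials are coprime, so the S-polynomial reduces to 0 (Buchberger's first criterion).
S(f_3,h_4): leading monomials are coprime, so the S-polynomial reduces to 0 (Buchberger's first criterion).
S(f_1,h_5): lcm = uv^{2}. S = -\tfrac{19}{9}uv - \tfrac{19}{9}u - \tfrac{2}{3}v^{2} - \tfrac{2}{3}v.
  leading term uv: subtract (-\tfrac{19}{27})·f_1 from -\tfrac{19}{9}uv - \tfrac{19}{9}u - \tfrac{2}{3}v^{2} - \tfrac{2}{3}v → -\tfrac{2}{3}v^{2} - \tfrac{56}{27}v - \tfrac{38}{27}
  leading term v^{2}: subtract (\tfrac{10}{9})·h_5 from -\tfrac{2}{3}v^{2} - \tfrac{56}{27}v - \tfrac{38}{27} → 0
  remainder 0.

S(f_2,h_5): leading monomials are coprime, so the S-polynomial reduces to 0 (Buchberger's first criterion).
S(f_3,h_5): leading monomials are coprime, so the S-polynomial reduces to 0 (Buchberger's first criterion).
S(h_4,h_5): lcm = v^{3}. S = -\tfrac{16}{9}v^{2} + \tfrac{1}{3}v + \tfrac{19}{9}.
  leading term v^{2}: subtract (\tfrac{80}{27})·h_5 from -\tfrac{16}{9}v^{2} + \tfrac{1}{3}v + \tfrac{19}{9} → \tfrac{475}{81}v + \tfrac{475}{81}
  leading term v: subtract (-\tfrac{95}{27})·h_6 from \tfrac{475}{81}v + \tfrac{475}{81} → 0
  remainder 0.

S(f_1,h_6): lcm = uv. S = -\tfrac{2}{3}v - \tfrac{2}{3}.
  leading term v: subtract (\tfrac{2}{5})·h_6 from -\tfrac{2}{3}v - \tfrac{2}{3} → 0
  remainder 0.

S(f_2,h_6): leading monomials are coprime, so the S-polynomial reduces to 0 (Buchberger's first criterion).
S(f_3,h_6): leading monomials are coprime, so the S-polynomial reduces to 0 (Buchberger's first criterion).
S(h_4,h_6): lcm = v^{3}. S = \tfrac{1}{3}v^{2} + \tfrac{22}{9}v + \tfrac{19}{9}.
  leading term v^{2}: subtract (-\tfrac{5}{9})·h_5 from \tfrac{1}{3}v^{2} + \tfrac{22}{9}v + \tfrac{19}{9} → \tfrac{38}{27}v + \tfrac{38}{27}
  leading term v: subtract (-\tfrac{38}{45})·h_6 from \tfrac{38}{27}v + \tfrac{38}{27} → 0
  remainder 0.

S(h_5,h_6): lcm = v^{2}. S = \tfrac{19}{9}v + \tfrac{19}{9}.
  leading term v: subtract (-\tfrac{19}{15})·h_6 from \tfrac{19}{9}v + \tfrac{19}{9} → 0
  remainder 0.

Every S-polynomial of the final basis reduces to 0, so we have a Gröbner basis.
Inter-reduce: drop elements whose leading term is divisible by another's, tail-reduce, and make monic.
Reduced Gröbner basis: {u + 1, v + 1}.

The lex basis is triangular: the last element involves only v. Solving v + 1 = 0 gives v ∈ {-1}; substituting each value into the earlier elements determines the remaining variables.
  v = -1: the earlier basis element becomes u + 1 = 0, giving u = -1 — point (-1, -1).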